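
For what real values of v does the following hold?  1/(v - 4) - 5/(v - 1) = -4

v = 2.5 or v = 3.5

Multiply both sides by (v - 4)(v - 1):
(v - 1) - 5(v - 4) = -4(v - 4)(v - 1).
Expand and collect terms: -4v² + 24v - 35 = 0.
Factor or apply the quadratic formula: v = 2.5 or v = 3.5.
Neither value makes a denominator zero (v ≠ 4, v ≠ 1), so both are valid.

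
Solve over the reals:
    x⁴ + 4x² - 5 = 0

x = -1 or x = 1

Let u = x². The equation becomes u² + 4u - 5 = 0.
Factor: (u + 5)(u - 1) = 0, so u = -5 or u = 1.
x² = -5 < 0 has no real solution.
x² = 1 gives x = ±1.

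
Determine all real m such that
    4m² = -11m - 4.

m = -2.3187 or m = -0.4313

Rearrange to standard form: 4m² + 11m + 4 = 0.
Discriminant: (11)² − 4·4·4 = 57.
Quadratic formula: m = (-11 ± √57) / 8.
So m = -11/8 + √(57)/8 ≈ -0.4313 or m = -11/8 - √(57)/8 ≈ -2.3187.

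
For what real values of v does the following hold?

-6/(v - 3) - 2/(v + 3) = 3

Multiply both sides by (v - 3)(v + 3):
-6(v + 3) - 2(v - 3) = 3(v - 3)(v + 3).
Expand and collect terms: 3v² + 8v - 15 = 0.
By the quadratic formula, v = (-8 ± √244) / 6, so v ≈ 1.2701 or v ≈ -3.9367.
Neither value makes a denominator zero (v ≠ 3, v ≠ -3), so both are valid.

v = -3.9367 or v = 1.2701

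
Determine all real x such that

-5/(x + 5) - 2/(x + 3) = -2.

Multiply both sides by (x + 5)(x + 3):
-5(x + 3) - 2(x + 5) = -2(x + 5)(x + 3).
Expand and collect terms: -2x^2 - 9x - 5 = 0.
By the quadratic formula, x = (9 +/- sqrt(41)) / -4, so x ~= -3.8508 or x ~= -0.6492.
Neither value makes a denominator zero (x != -5, x != -3), so both are valid.

x = -3.8508 or x = -0.6492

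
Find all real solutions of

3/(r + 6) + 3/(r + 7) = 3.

Multiply both sides by (r + 6)(r + 7):
3(r + 7) + 3(r + 6) = 3(r + 6)(r + 7).
Expand and collect terms: 3r^2 + 33r + 87 = 0.
By the quadratic formula, r = (-33 +/- sqrt(45)) / 6, so r ~= -4.382 or r ~= -6.618.
Neither value makes a denominator zero (r != -6, r != -7), so both are valid.

r = -6.618 or r = -4.382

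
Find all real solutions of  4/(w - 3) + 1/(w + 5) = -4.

Multiply both sides by (w - 3)(w + 5):
4(w + 5) + (w - 3) = -4(w - 3)(w + 5).
Expand and collect terms: -4w^2 - 13w + 43 = 0.
By the quadratic formula, w = (13 +/- sqrt(857)) / -8, so w ~= -5.2843 or w ~= 2.0343.
Neither value makes a denominator zero (w != 3, w != -5), so both are valid.

w = -5.2843 or w = 2.0343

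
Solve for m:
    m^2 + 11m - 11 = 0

m = -11.9226 or m = 0.9226

Discriminant: (11)^2 - 4*1*(-11) = 165.
Quadratic formula: m = (-11 +/- sqrt(165)) / 2.
So m = -11/2 + sqrt(165)/2 ~= 0.9226 or m = -sqrt(165)/2 - 11/2 ~= -11.9226.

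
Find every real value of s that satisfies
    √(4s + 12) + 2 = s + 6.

s = -2

Isolate the radical: √(4s + 12) = s + 4.
Square both sides: 4s + 12 = (s + 4)².
Expand and rearrange: s² + 4s + 4 = 0.
This gives the repeated root s = -2.
Check in the original equation:
  s = -2: √(4) = 2, while s + 4 = 2 — valid.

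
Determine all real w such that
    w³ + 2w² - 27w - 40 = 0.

Possible rational roots are divisors of -40. Testing w = 5 gives 0, so (w - 5) is a factor.
Divide: w³ + 2w² - 27w - 40 = (w - 5)(w² + 7w + 8).
Apply the quadratic formula to w² + 7w + 8 = 0: w = (-7 ± √17)/2, i.e. w ≈ -1.4384 or w ≈ -5.5616.

w = -5.5616 or w = -1.4384 or w = 5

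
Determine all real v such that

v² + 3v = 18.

v = -6 or v = 3

Bring every term to one side: v² + 3v - 18 = 0.
Factor: (v + 6)(v - 3) = 0.
So v = -6 or v = 3.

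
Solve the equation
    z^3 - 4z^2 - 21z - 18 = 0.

Possible rational roots are divisors of -18. Testing z = -2 gives 0, so (z + 2) is a factor.
Divide: z^3 - 4z^2 - 21z - 18 = (z + 2)(z^2 - 6z - 9).
Apply the quadratic formula to z^2 - 6z - 9 = 0: z = (6 +/- sqrt(72))/2, i.e. z ~= 7.2426 or z ~= -1.2426.

z = -2 or z = -1.2426 or z = 7.2426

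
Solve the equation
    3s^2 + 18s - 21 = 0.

Factor: 3(s + 7)(s - 1) = 0.
So s = -7 or s = 1.

s = -7 or s = 1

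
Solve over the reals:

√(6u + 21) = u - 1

u = 10

Square both sides: 6u + 21 = (u - 1)².
Expand and rearrange: u² - 8u - 20 = 0.
Solving gives u = 10 or u = -2.
Check each candidate in the original equation:
  u = 10: √(81) = 9, while u - 1 = 9 — valid.
  u = -2: √(9) = 3, while u - 1 = -3 — extraneous.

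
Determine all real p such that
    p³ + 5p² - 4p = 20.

Rearrange: p³ + 5p² - 4p - 20 = 0.
Possible rational roots are divisors of -20. Testing p = 2 gives 0, so (p - 2) is a factor.
Divide: p³ + 5p² - 4p - 20 = (p - 2)(p² + 7p + 10).
Factor the quadratic: p = -2 or p = -5.

p = -5 or p = -2 or p = 2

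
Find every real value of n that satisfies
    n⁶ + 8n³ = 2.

Let u = n³. The equation becomes u² + 8u - 2 = 0.
By the quadratic formula, u = -4 + 3·√(2) or u = -3·√(2) - 4.
n³ = -4 + 3·√(2) gives n = ∛(-4 + 3·√(2)) ≈ 0.6237.
n³ = -3·√(2) - 4 gives n = -∛(4 + 3·√(2)) ≈ -2.02.

n = -2.02 or n = 0.6237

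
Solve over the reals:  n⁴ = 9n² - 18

Let u = n². The equation becomes u² - 9u + 18 = 0.
Factor: (u - 3)(u - 6) = 0, so u = 3 or u = 6.
n² = 3 gives n = ±√(3) ≈ ±1.7321.
n² = 6 gives n = ±√(6) ≈ ±2.4495.

n = -2.4495 or n = -1.7321 or n = 1.7321 or n = 2.4495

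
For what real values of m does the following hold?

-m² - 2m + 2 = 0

m = -2.7321 or m = 0.7321

Discriminant: (-2)² − 4·(-1)·2 = 12.
Quadratic formula: m = (2 ± √12) / (-2).
So m = -√(3) - 1 ≈ -2.7321 or m = -1 + √(3) ≈ 0.7321.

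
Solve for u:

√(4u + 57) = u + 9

u = -2

Square both sides: 4u + 57 = (u + 9)².
Expand and rearrange: u² + 14u + 24 = 0.
Solving gives u = -2 or u = -12.
Check each candidate in the original equation:
  u = -2: √(49) = 7, while u + 9 = 7 — valid.
  u = -12: √(9) = 3, while u + 9 = -3 — extraneous.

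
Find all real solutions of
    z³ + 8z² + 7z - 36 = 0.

Possible rational roots are divisors of -36. Testing z = -4 gives 0, so (z + 4) is a factor.
Divide: z³ + 8z² + 7z - 36 = (z + 4)(z² + 4z - 9).
Apply the quadratic formula to z² + 4z - 9 = 0: z = (-4 ± √52)/2, i.e. z ≈ 1.6056 or z ≈ -5.6056.

z = -5.6056 or z = -4 or z = 1.6056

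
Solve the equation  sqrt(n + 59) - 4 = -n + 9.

Isolate the radical: sqrt(n + 59) = -n + 13.
Square both sides: n + 59 = (-n + 13)^2.
Expand and rearrange: n^2 - 27n + 110 = 0.
Solving gives n = 22 or n = 5.
Check each candidate in the original equation:
  n = 22: sqrt(81) = 9, while -n + 13 = -9 — extraneous.
  n = 5: sqrt(64) = 8, while -n + 13 = 8 — valid.

n = 5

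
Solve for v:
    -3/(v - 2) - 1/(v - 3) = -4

v = 2.5 or v = 3.5

Multiply both sides by (v - 2)(v - 3):
-3(v - 3) - (v - 2) = -4(v - 2)(v - 3).
Expand and collect terms: -4v² + 24v - 35 = 0.
Factor or apply the quadratic formula: v = 2.5 or v = 3.5.
Neither value makes a denominator zero (v ≠ 2, v ≠ 3), so both are valid.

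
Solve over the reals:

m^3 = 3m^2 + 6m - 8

Rearrange: m^3 - 3m^2 - 6m + 8 = 0.
Possible rational roots are divisors of 8. Testing m = 1 gives 0, so (m - 1) is a factor.
Divide: m^3 - 3m^2 - 6m + 8 = (m - 1)(m^2 - 2m - 8).
Factor the quadratic: m = 4 or m = -2.

m = -2 or m = 1 or m = 4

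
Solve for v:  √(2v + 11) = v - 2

v = 7

Square both sides: 2v + 11 = (v - 2)².
Expand and rearrange: v² - 6v - 7 = 0.
Solving gives v = 7 or v = -1.
Check each candidate in the original equation:
  v = 7: √(25) = 5, while v - 2 = 5 — valid.
  v = -1: √(9) = 3, while v - 2 = -3 — extraneous.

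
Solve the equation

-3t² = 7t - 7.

Rearrange to standard form: -3t² - 7t + 7 = 0.
Discriminant: (-7)² − 4·(-3)·7 = 133.
Quadratic formula: t = (7 ± √133) / (-6).
So t = -√(133)/6 - 7/6 ≈ -3.0888 or t = -7/6 + √(133)/6 ≈ 0.7554.

t = -3.0888 or t = 0.7554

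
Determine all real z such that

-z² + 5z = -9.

z = -1.4051 or z = 6.4051

Rearrange to standard form: -z² + 5z + 9 = 0.
Discriminant: (5)² − 4·(-1)·9 = 61.
Quadratic formula: z = (-5 ± √61) / (-2).
So z = 5/2 - √(61)/2 ≈ -1.4051 or z = 5/2 + √(61)/2 ≈ 6.4051.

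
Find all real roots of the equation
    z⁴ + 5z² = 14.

z = -1.4142 or z = 1.4142

Let u = z². The equation becomes u² + 5u - 14 = 0.
Factor: (u + 7)(u - 2) = 0, so u = -7 or u = 2.
z² = -7 < 0 has no real solution.
z² = 2 gives z = ±√(2) ≈ ±1.4142.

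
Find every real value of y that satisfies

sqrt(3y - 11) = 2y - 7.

y = 3.75 or y = 4

Square both sides: 3y - 11 = (2y - 7)^2.
Expand and rearrange: 4y^2 - 31y + 60 = 0.
Solving gives y = 4 or y = 3.75.
Check each candidate in the original equation:
  y = 4: sqrt(1) = 1, while 2y - 7 = 1 — valid.
  y = 3.75: sqrt(0.25) = 0.5, while 2y - 7 = 0.5 — valid.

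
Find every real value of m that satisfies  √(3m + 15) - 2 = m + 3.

Isolate the radical: √(3m + 15) = m + 5.
Square both sides: 3m + 15 = (m + 5)².
Expand and rearrange: m² + 7m + 10 = 0.
Solving gives m = -2 or m = -5.
Check each candidate in the original equation:
  m = -2: √(9) = 3, while m + 5 = 3 — valid.
  m = -5: √(0) = 0, while m + 5 = 0 — valid.

m = -5 or m = -2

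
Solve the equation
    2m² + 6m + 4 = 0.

Factor: 2(m + 2)(m + 1) = 0.
So m = -2 or m = -1.

m = -2 or m = -1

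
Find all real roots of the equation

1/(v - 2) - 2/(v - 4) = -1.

Multiply both sides by (v - 2)(v - 4):
(v - 4) - 2(v - 2) = -(v - 2)(v - 4).
Expand and collect terms: -v² + 7v - 8 = 0.
By the quadratic formula, v = (-7 ± √17) / -2, so v ≈ 1.4384 or v ≈ 5.5616.
Neither value makes a denominator zero (v ≠ 2, v ≠ 4), so both are valid.

v = 1.4384 or v = 5.5616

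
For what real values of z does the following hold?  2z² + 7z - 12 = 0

z = -4.7604 or z = 1.2604

Discriminant: (7)² − 4·2·(-12) = 145.
Quadratic formula: z = (-7 ± √145) / 4.
So z = -7/4 + √(145)/4 ≈ 1.2604 or z = -√(145)/4 - 7/4 ≈ -4.7604.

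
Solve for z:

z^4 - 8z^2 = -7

Let u = z^2. The equation becomes u^2 - 8u + 7 = 0.
Factor: (u - 1)(u - 7) = 0, so u = 1 or u = 7.
z^2 = 1 gives z = +/-1.
z^2 = 7 gives z = +/-sqrt(7) ~= +/-2.6458.

z = -2.6458 or z = -1 or z = 1 or z = 2.6458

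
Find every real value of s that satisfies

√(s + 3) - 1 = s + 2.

Isolate the radical: √(s + 3) = s + 3.
Square both sides: s + 3 = (s + 3)².
Expand and rearrange: s² + 5s + 6 = 0.
Solving gives s = -2 or s = -3.
Check each candidate in the original equation:
  s = -2: √(1) = 1, while s + 3 = 1 — valid.
  s = -3: √(0) = 0, while s + 3 = 0 — valid.

s = -3 or s = -2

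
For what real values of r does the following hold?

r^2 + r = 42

Bring every term to one side: r^2 + r - 42 = 0.
Factor: (r - 6)(r + 7) = 0.
So r = 6 or r = -7.

r = -7 or r = 6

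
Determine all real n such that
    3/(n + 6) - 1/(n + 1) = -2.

Multiply both sides by (n + 6)(n + 1):
3(n + 1) - (n + 6) = -2(n + 6)(n + 1).
Expand and collect terms: -2n^2 - 16n - 9 = 0.
By the quadratic formula, n = (16 +/- sqrt(184)) / -4, so n ~= -7.3912 or n ~= -0.6088.
Neither value makes a denominator zero (n != -6, n != -1), so both are valid.

n = -7.3912 or n = -0.6088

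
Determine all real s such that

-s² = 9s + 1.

s = -8.8875 or s = -0.1125

Rearrange to standard form: -s² - 9s - 1 = 0.
Discriminant: (-9)² − 4·(-1)·(-1) = 77.
Quadratic formula: s = (9 ± √77) / (-2).
So s = -9/2 - √(77)/2 ≈ -8.8875 or s = -9/2 + √(77)/2 ≈ -0.1125.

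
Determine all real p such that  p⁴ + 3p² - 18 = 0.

Let u = p². The equation becomes u² + 3u - 18 = 0.
Factor: (u + 6)(u - 3) = 0, so u = -6 or u = 3.
p² = -6 < 0 has no real solution.
p² = 3 gives p = ±√(3) ≈ ±1.7321.

p = -1.7321 or p = 1.7321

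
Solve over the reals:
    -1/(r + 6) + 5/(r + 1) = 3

Multiply both sides by (r + 6)(r + 1):
-(r + 1) + 5(r + 6) = 3(r + 6)(r + 1).
Expand and collect terms: 3r^2 + 17r - 11 = 0.
By the quadratic formula, r = (-17 +/- sqrt(421)) / 6, so r ~= 0.5864 or r ~= -6.253.
Neither value makes a denominator zero (r != -6, r != -1), so both are valid.

r = -6.253 or r = 0.5864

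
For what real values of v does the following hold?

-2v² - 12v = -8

Rearrange to standard form: -2v² - 12v + 8 = 0.
Discriminant: (-12)² − 4·(-2)·8 = 208.
Quadratic formula: v = (12 ± √208) / (-4).
So v = -√(13) - 3 ≈ -6.6056 or v = -3 + √(13) ≈ 0.6056.

v = -6.6056 or v = 0.6056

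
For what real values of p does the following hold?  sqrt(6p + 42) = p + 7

p = -7 or p = -1

Square both sides: 6p + 42 = (p + 7)^2.
Expand and rearrange: p^2 + 8p + 7 = 0.
Solving gives p = -1 or p = -7.
Check each candidate in the original equation:
  p = -1: sqrt(36) = 6, while p + 7 = 6 — valid.
  p = -7: sqrt(0) = 0, while p + 7 = 0 — valid.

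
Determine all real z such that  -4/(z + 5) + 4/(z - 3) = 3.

z = -6.164 or z = 4.164

Multiply both sides by (z + 5)(z - 3):
-4(z - 3) + 4(z + 5) = 3(z + 5)(z - 3).
Expand and collect terms: 3z² + 6z - 77 = 0.
By the quadratic formula, z = (-6 ± √960) / 6, so z ≈ 4.164 or z ≈ -6.164.
Neither value makes a denominator zero (z ≠ -5, z ≠ 3), so both are valid.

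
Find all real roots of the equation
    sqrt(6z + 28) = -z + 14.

z = 6

Square both sides: 6z + 28 = (-z + 14)^2.
Expand and rearrange: z^2 - 34z + 168 = 0.
Solving gives z = 28 or z = 6.
Check each candidate in the original equation:
  z = 28: sqrt(196) = 14, while -z + 14 = -14 — extraneous.
  z = 6: sqrt(64) = 8, while -z + 14 = 8 — valid.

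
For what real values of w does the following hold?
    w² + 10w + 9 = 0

w = -9 or w = -1

Factor: (w + 9)(w + 1) = 0.
So w = -9 or w = -1.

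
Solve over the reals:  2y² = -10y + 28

Bring every term to one side: 2y² + 10y - 28 = 0.
Factor: 2(y + 7)(y - 2) = 0.
So y = -7 or y = 2.

y = -7 or y = 2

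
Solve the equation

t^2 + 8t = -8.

Rearrange to standard form: t^2 + 8t + 8 = 0.
Discriminant: (8)^2 - 4*1*8 = 32.
Quadratic formula: t = (-8 +/- sqrt(32)) / 2.
So t = -4 + 2*sqrt(2) ~= -1.1716 or t = -4 - 2*sqrt(2) ~= -6.8284.

t = -6.8284 or t = -1.1716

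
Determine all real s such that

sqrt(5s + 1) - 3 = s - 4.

s = 7

Isolate the radical: sqrt(5s + 1) = s - 1.
Square both sides: 5s + 1 = (s - 1)^2.
Expand and rearrange: s^2 - 7s = 0.
Solving gives s = 7 or s = 0.
Check each candidate in the original equation:
  s = 7: sqrt(36) = 6, while s - 1 = 6 — valid.
  s = 0: sqrt(1) = 1, while s - 1 = -1 — extraneous.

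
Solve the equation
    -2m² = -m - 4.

Rearrange to standard form: -2m² + m + 4 = 0.
Discriminant: (1)² − 4·(-2)·4 = 33.
Quadratic formula: m = (-1 ± √33) / (-4).
So m = 1/4 - √(33)/4 ≈ -1.1861 or m = 1/4 + √(33)/4 ≈ 1.6861.

m = -1.1861 or m = 1.6861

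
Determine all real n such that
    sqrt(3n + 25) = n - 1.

Square both sides: 3n + 25 = (n - 1)^2.
Expand and rearrange: n^2 - 5n - 24 = 0.
Solving gives n = 8 or n = -3.
Check each candidate in the original equation:
  n = 8: sqrt(49) = 7, while n - 1 = 7 — valid.
  n = -3: sqrt(16) = 4, while n - 1 = -4 — extraneous.

n = 8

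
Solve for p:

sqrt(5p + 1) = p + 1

Square both sides: 5p + 1 = (p + 1)^2.
Expand and rearrange: p^2 - 3p = 0.
Solving gives p = 3 or p = 0.
Check each candidate in the original equation:
  p = 3: sqrt(16) = 4, while p + 1 = 4 — valid.
  p = 0: sqrt(1) = 1, while p + 1 = 1 — valid.

p = 0 or p = 3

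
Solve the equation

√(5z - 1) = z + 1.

z = 1 or z = 2

Square both sides: 5z - 1 = (z + 1)².
Expand and rearrange: z² - 3z + 2 = 0.
Solving gives z = 2 or z = 1.
Check each candidate in the original equation:
  z = 2: √(9) = 3, while z + 1 = 3 — valid.
  z = 1: √(4) = 2, while z + 1 = 2 — valid.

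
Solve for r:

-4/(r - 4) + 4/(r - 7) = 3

Multiply both sides by (r - 4)(r - 7):
-4(r - 7) + 4(r - 4) = 3(r - 4)(r - 7).
Expand and collect terms: 3r² - 33r + 72 = 0.
Factor or apply the quadratic formula: r = 8 or r = 3.
Neither value makes a denominator zero (r ≠ 4, r ≠ 7), so both are valid.

r = 3 or r = 8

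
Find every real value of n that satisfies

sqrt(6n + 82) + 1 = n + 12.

n = -3

Isolate the radical: sqrt(6n + 82) = n + 11.
Square both sides: 6n + 82 = (n + 11)^2.
Expand and rearrange: n^2 + 16n + 39 = 0.
Solving gives n = -3 or n = -13.
Check each candidate in the original equation:
  n = -3: sqrt(64) = 8, while n + 11 = 8 — valid.
  n = -13: sqrt(4) = 2, while n + 11 = -2 — extraneous.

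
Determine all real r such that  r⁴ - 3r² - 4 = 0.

Let u = r². The equation becomes u² - 3u - 4 = 0.
Factor: (u - 4)(u + 1) = 0, so u = 4 or u = -1.
r² = 4 gives r = ±2.
r² = -1 < 0 has no real solution.

r = -2 or r = 2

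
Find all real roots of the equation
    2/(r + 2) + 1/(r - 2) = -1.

Multiply both sides by (r + 2)(r - 2):
2(r - 2) + (r + 2) = -(r + 2)(r - 2).
Expand and collect terms: -r² - 3r + 6 = 0.
By the quadratic formula, r = (3 ± √33) / -2, so r ≈ -4.3723 or r ≈ 1.3723.
Neither value makes a denominator zero (r ≠ -2, r ≠ 2), so both are valid.

r = -4.3723 or r = 1.3723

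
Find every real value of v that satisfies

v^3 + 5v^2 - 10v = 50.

v = -5 or v = -3.1623 or v = 3.1623

Rearrange: v^3 + 5v^2 - 10v - 50 = 0.
Possible rational roots are divisors of -50. Testing v = -5 gives 0, so (v + 5) is a factor.
Divide: v^3 + 5v^2 - 10v - 50 = (v + 5)(v^2 - 10).
Apply the quadratic formula to v^2 - 10 = 0: v = (0 +/- sqrt(40))/2, i.e. v ~= 3.1623 or v ~= -3.1623.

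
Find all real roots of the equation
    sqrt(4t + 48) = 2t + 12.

t = -3

Square both sides: 4t + 48 = (2t + 12)^2.
Expand and rearrange: 4t^2 + 44t + 96 = 0.
Solving gives t = -3 or t = -8.
Check each candidate in the original equation:
  t = -3: sqrt(36) = 6, while 2t + 12 = 6 — valid.
  t = -8: sqrt(16) = 4, while 2t + 12 = -4 — extraneous.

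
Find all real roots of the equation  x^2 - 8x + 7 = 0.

Factor: (x - 7)(x - 1) = 0.
So x = 7 or x = 1.

x = 1 or x = 7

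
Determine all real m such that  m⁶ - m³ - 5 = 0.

m = -1.2145 or m = 1.408

Let u = m³. The equation becomes u² - u - 5 = 0.
By the quadratic formula, u = 1/2 + √(21)/2 or u = 1/2 - √(21)/2.
m³ = 1/2 + √(21)/2 gives m = ∛(1/2 + √(21)/2) ≈ 1.408.
m³ = 1/2 - √(21)/2 gives m = -∛(-1/2 + √(21)/2) ≈ -1.2145.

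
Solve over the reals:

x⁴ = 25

x = -2.2361 or x = 2.2361

Let u = x². The equation becomes u² - 25 = 0.
Factor: (u - 5)(u + 5) = 0, so u = 5 or u = -5.
x² = 5 gives x = ±√(5) ≈ ±2.2361.
x² = -5 < 0 has no real solution.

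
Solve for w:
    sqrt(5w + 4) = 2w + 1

Square both sides: 5w + 4 = (2w + 1)^2.
Expand and rearrange: 4w^2 - w - 3 = 0.
Solving gives w = 1 or w = -0.75.
Check each candidate in the original equation:
  w = 1: sqrt(9) = 3, while 2w + 1 = 3 — valid.
  w = -0.75: sqrt(0.25) = 0.5, while 2w + 1 = -0.5 — extraneous.

w = 1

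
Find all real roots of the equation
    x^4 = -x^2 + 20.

x = -2 or x = 2

Let u = x^2. The equation becomes u^2 + u - 20 = 0.
Factor: (u + 5)(u - 4) = 0, so u = -5 or u = 4.
x^2 = -5 < 0 has no real solution.
x^2 = 4 gives x = +/-2.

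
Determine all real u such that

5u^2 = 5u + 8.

u = -0.8601 or u = 1.8601

Rearrange to standard form: 5u^2 - 5u - 8 = 0.
Discriminant: (-5)^2 - 4*5*(-8) = 185.
Quadratic formula: u = (5 +/- sqrt(185)) / 10.
So u = 1/2 + sqrt(185)/10 ~= 1.8601 or u = 1/2 - sqrt(185)/10 ~= -0.8601.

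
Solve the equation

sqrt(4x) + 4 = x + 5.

Isolate the radical: sqrt(4x) = x + 1.
Square both sides: 4x = (x + 1)^2.
Expand and rearrange: x^2 - 2x + 1 = 0.
This gives the repeated root x = 1.
Check in the original equation:
  x = 1: sqrt(4) = 2, while x + 1 = 2 — valid.

x = 1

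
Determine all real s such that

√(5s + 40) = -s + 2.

s = -3

Square both sides: 5s + 40 = (-s + 2)².
Expand and rearrange: s² - 9s - 36 = 0.
Solving gives s = 12 or s = -3.
Check each candidate in the original equation:
  s = 12: √(100) = 10, while -s + 2 = -10 — extraneous.
  s = -3: √(25) = 5, while -s + 2 = 5 — valid.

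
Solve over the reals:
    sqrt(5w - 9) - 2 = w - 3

w = 2 or w = 5

Isolate the radical: sqrt(5w - 9) = w - 1.
Square both sides: 5w - 9 = (w - 1)^2.
Expand and rearrange: w^2 - 7w + 10 = 0.
Solving gives w = 5 or w = 2.
Check each candidate in the original equation:
  w = 5: sqrt(16) = 4, while w - 1 = 4 — valid.
  w = 2: sqrt(1) = 1, while w - 1 = 1 — valid.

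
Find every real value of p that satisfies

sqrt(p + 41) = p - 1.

p = 8

Square both sides: p + 41 = (p - 1)^2.
Expand and rearrange: p^2 - 3p - 40 = 0.
Solving gives p = 8 or p = -5.
Check each candidate in the original equation:
  p = 8: sqrt(49) = 7, while p - 1 = 7 — valid.
  p = -5: sqrt(36) = 6, while p - 1 = -6 — extraneous.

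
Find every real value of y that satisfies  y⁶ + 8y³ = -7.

Let u = y³. The equation becomes u² + 8u + 7 = 0.
Factor: (u + 1)(u + 7) = 0, so u = -1 or u = -7.
y³ = -1 gives y = -1.
y³ = -7 gives y = -∛(7) ≈ -1.9129.

y = -1.9129 or y = -1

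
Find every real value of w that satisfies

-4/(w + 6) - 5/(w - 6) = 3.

w = -7.5208 or w = 4.5208

Multiply both sides by (w + 6)(w - 6):
-4(w - 6) - 5(w + 6) = 3(w + 6)(w - 6).
Expand and collect terms: 3w^2 + 9w - 102 = 0.
By the quadratic formula, w = (-9 +/- sqrt(1305)) / 6, so w ~= 4.5208 or w ~= -7.5208.
Neither value makes a denominator zero (w != -6, w != 6), so both are valid.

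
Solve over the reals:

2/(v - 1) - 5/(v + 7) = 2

Multiply both sides by (v - 1)(v + 7):
2(v + 7) - 5(v - 1) = 2(v - 1)(v + 7).
Expand and collect terms: 2v^2 + 15v - 33 = 0.
By the quadratic formula, v = (-15 +/- sqrt(489)) / 4, so v ~= 1.7783 or v ~= -9.2783.
Neither value makes a denominator zero (v != 1, v != -7), so both are valid.

v = -9.2783 or v = 1.7783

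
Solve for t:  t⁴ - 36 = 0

t = -2.4495 or t = 2.4495

Let u = t². The equation becomes u² - 36 = 0.
Factor: (u - 6)(u + 6) = 0, so u = 6 or u = -6.
t² = 6 gives t = ±√(6) ≈ ±2.4495.
t² = -6 < 0 has no real solution.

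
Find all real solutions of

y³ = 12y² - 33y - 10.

y = -0.2749 or y = 5 or y = 7.2749

Rearrange: y³ - 12y² + 33y + 10 = 0.
Possible rational roots are divisors of 10. Testing y = 5 gives 0, so (y - 5) is a factor.
Divide: y³ - 12y² + 33y + 10 = (y - 5)(y² - 7y - 2).
Apply the quadratic formula to y² - 7y - 2 = 0: y = (7 ± √57)/2, i.e. y ≈ 7.2749 or y ≈ -0.2749.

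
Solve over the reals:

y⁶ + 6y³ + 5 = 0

y = -1.71 or y = -1

Let u = y³. The equation becomes u² + 6u + 5 = 0.
Factor: (u + 5)(u + 1) = 0, so u = -5 or u = -1.
y³ = -5 gives y = -∛(5) ≈ -1.71.
y³ = -1 gives y = -1.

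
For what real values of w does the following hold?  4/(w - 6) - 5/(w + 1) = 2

Multiply both sides by (w - 6)(w + 1):
4(w + 1) - 5(w - 6) = 2(w - 6)(w + 1).
Expand and collect terms: 2w² - 9w - 46 = 0.
By the quadratic formula, w = (9 ± √449) / 4, so w ≈ 7.5474 or w ≈ -3.0474.
Neither value makes a denominator zero (w ≠ 6, w ≠ -1), so both are valid.

w = -3.0474 or w = 7.5474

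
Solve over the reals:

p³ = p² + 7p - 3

Rearrange: p³ - p² - 7p + 3 = 0.
Possible rational roots are divisors of 3. Testing p = 3 gives 0, so (p - 3) is a factor.
Divide: p³ - p² - 7p + 3 = (p - 3)(p² + 2p - 1).
Apply the quadratic formula to p² + 2p - 1 = 0: p = (-2 ± √8)/2, i.e. p ≈ 0.4142 or p ≈ -2.4142.

p = -2.4142 or p = 0.4142 or p = 3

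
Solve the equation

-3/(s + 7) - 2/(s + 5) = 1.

Multiply both sides by (s + 7)(s + 5):
-3(s + 5) - 2(s + 7) = (s + 7)(s + 5).
Expand and collect terms: s^2 + 17s + 64 = 0.
By the quadratic formula, s = (-17 +/- sqrt(33)) / 2, so s ~= -5.6277 or s ~= -11.3723.
Neither value makes a denominator zero (s != -7, s != -5), so both are valid.

s = -11.3723 or s = -5.6277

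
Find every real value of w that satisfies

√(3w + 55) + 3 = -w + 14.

w = 3

Isolate the radical: √(3w + 55) = -w + 11.
Square both sides: 3w + 55 = (-w + 11)².
Expand and rearrange: w² - 25w + 66 = 0.
Solving gives w = 22 or w = 3.
Check each candidate in the original equation:
  w = 22: √(121) = 11, while -w + 11 = -11 — extraneous.
  w = 3: √(64) = 8, while -w + 11 = 8 — valid.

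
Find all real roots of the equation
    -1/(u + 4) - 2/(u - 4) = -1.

Multiply both sides by (u + 4)(u - 4):
-(u - 4) - 2(u + 4) = -(u + 4)(u - 4).
Expand and collect terms: -u^2 + 3u + 20 = 0.
By the quadratic formula, u = (-3 +/- sqrt(89)) / -2, so u ~= -3.217 or u ~= 6.217.
Neither value makes a denominator zero (u != -4, u != 4), so both are valid.

u = -3.217 or u = 6.217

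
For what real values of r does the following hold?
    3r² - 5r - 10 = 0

Discriminant: (-5)² − 4·3·(-10) = 145.
Quadratic formula: r = (5 ± √145) / 6.
So r = 5/6 + √(145)/6 ≈ 2.8403 or r = 5/6 - √(145)/6 ≈ -1.1736.

r = -1.1736 or r = 2.8403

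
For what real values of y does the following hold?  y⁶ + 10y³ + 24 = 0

y = -1.8171 or y = -1.5874

Let u = y³. The equation becomes u² + 10u + 24 = 0.
Factor: (u + 4)(u + 6) = 0, so u = -4 or u = -6.
y³ = -4 gives y = -∛(4) ≈ -1.5874.
y³ = -6 gives y = -∛(6) ≈ -1.8171.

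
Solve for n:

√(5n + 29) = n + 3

Square both sides: 5n + 29 = (n + 3)².
Expand and rearrange: n² + n - 20 = 0.
Solving gives n = 4 or n = -5.
Check each candidate in the original equation:
  n = 4: √(49) = 7, while n + 3 = 7 — valid.
  n = -5: √(4) = 2, while n + 3 = -2 — extraneous.

n = 4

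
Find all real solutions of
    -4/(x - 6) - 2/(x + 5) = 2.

Multiply both sides by (x - 6)(x + 5):
-4(x + 5) - 2(x - 6) = 2(x - 6)(x + 5).
Expand and collect terms: 2x² + 4x - 52 = 0.
By the quadratic formula, x = (-4 ± √432) / 4, so x ≈ 4.1962 or x ≈ -6.1962.
Neither value makes a denominator zero (x ≠ 6, x ≠ -5), so both are valid.

x = -6.1962 or x = 4.1962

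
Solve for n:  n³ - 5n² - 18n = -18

Rearrange: n³ - 5n² - 18n + 18 = 0.
Possible rational roots are divisors of 18. Testing n = -3 gives 0, so (n + 3) is a factor.
Divide: n³ - 5n² - 18n + 18 = (n + 3)(n² - 8n + 6).
Apply the quadratic formula to n² - 8n + 6 = 0: n = (8 ± √40)/2, i.e. n ≈ 7.1623 or n ≈ 0.8377.

n = -3 or n = 0.8377 or n = 7.1623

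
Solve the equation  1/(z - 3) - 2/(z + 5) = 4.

z = -5.4857 or z = 3.2357

Multiply both sides by (z - 3)(z + 5):
(z + 5) - 2(z - 3) = 4(z - 3)(z + 5).
Expand and collect terms: 4z² + 9z - 71 = 0.
By the quadratic formula, z = (-9 ± √1217) / 8, so z ≈ 3.2357 or z ≈ -5.4857.
Neither value makes a denominator zero (z ≠ 3, z ≠ -5), so both are valid.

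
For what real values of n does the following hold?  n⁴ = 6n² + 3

n = -2.5425 or n = 2.5425

Let u = n². The equation becomes u² - 6u - 3 = 0.
By the quadratic formula, u = 3 + 2·√(3) or u = 3 - 2·√(3).
n² = 3 + 2·√(3) gives n = ±√(3 + 2·√(3)) ≈ ±2.5425.
n² = 3 - 2·√(3) < 0 has no real solution.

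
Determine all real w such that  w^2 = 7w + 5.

w = -0.6533 or w = 7.6533

Rearrange to standard form: w^2 - 7w - 5 = 0.
Discriminant: (-7)^2 - 4*1*(-5) = 69.
Quadratic formula: w = (7 +/- sqrt(69)) / 2.
So w = 7/2 + sqrt(69)/2 ~= 7.6533 or w = 7/2 - sqrt(69)/2 ~= -0.6533.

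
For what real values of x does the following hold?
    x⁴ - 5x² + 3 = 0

x = -2.0743 or x = -0.835 or x = 0.835 or x = 2.0743

Let u = x². The equation becomes u² - 5u + 3 = 0.
By the quadratic formula, u = √(13)/2 + 5/2 or u = 5/2 - √(13)/2.
x² = √(13)/2 + 5/2 gives x = ±√(√(13)/2 + 5/2) ≈ ±2.0743.
x² = 5/2 - √(13)/2 gives x = ±√(5/2 - √(13)/2) ≈ ±0.835.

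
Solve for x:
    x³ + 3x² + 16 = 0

Possible rational roots are divisors of 16. Testing x = -4 gives 0, so (x + 4) is a factor.
Divide: x³ + 3x² + 16 = (x + 4)(x² - x + 4).
The quadratic x² - x + 4 has discriminant -15 < 0, so no further real roots.

x = -4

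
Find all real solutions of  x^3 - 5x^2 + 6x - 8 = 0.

Possible rational roots are divisors of -8. Testing x = 4 gives 0, so (x - 4) is a factor.
Divide: x^3 - 5x^2 + 6x - 8 = (x - 4)(x^2 - x + 2).
The quadratic x^2 - x + 2 has discriminant -7 < 0, so no further real roots.

x = 4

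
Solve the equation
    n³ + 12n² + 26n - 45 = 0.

Possible rational roots are divisors of -45. Testing n = -5 gives 0, so (n + 5) is a factor.
Divide: n³ + 12n² + 26n - 45 = (n + 5)(n² + 7n - 9).
Apply the quadratic formula to n² + 7n - 9 = 0: n = (-7 ± √85)/2, i.e. n ≈ 1.1098 or n ≈ -8.1098.

n = -8.1098 or n = -5 or n = 1.1098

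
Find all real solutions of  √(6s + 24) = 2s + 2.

s = 2

Square both sides: 6s + 24 = (2s + 2)².
Expand and rearrange: 4s² + 2s - 20 = 0.
Solving gives s = 2 or s = -2.5.
Check each candidate in the original equation:
  s = 2: √(36) = 6, while 2s + 2 = 6 — valid.
  s = -2.5: √(9) = 3, while 2s + 2 = -3 — extraneous.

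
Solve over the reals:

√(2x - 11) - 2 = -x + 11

Isolate the radical: √(2x - 11) = -x + 13.
Square both sides: 2x - 11 = (-x + 13)².
Expand and rearrange: x² - 28x + 180 = 0.
Solving gives x = 18 or x = 10.
Check each candidate in the original equation:
  x = 18: √(25) = 5, while -x + 13 = -5 — extraneous.
  x = 10: √(9) = 3, while -x + 13 = 3 — valid.

x = 10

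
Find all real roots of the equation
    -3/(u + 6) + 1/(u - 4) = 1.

u = -8.7823 or u = 4.7823

Multiply both sides by (u + 6)(u - 4):
-3(u - 4) + (u + 6) = (u + 6)(u - 4).
Expand and collect terms: u² + 4u - 42 = 0.
By the quadratic formula, u = (-4 ± √184) / 2, so u ≈ 4.7823 or u ≈ -8.7823.
Neither value makes a denominator zero (u ≠ -6, u ≠ 4), so both are valid.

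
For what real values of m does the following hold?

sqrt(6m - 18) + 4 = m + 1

Isolate the radical: sqrt(6m - 18) = m - 3.
Square both sides: 6m - 18 = (m - 3)^2.
Expand and rearrange: m^2 - 12m + 27 = 0.
Solving gives m = 9 or m = 3.
Check each candidate in the original equation:
  m = 9: sqrt(36) = 6, while m - 3 = 6 — valid.
  m = 3: sqrt(0) = 0, while m - 3 = 0 — valid.

m = 3 or m = 9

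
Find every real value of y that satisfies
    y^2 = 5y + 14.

y = -2 or y = 7

Bring every term to one side: y^2 - 5y - 14 = 0.
Factor: (y + 2)(y - 7) = 0.
So y = -2 or y = 7.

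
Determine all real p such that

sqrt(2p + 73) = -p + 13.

Square both sides: 2p + 73 = (-p + 13)^2.
Expand and rearrange: p^2 - 28p + 96 = 0.
Solving gives p = 24 or p = 4.
Check each candidate in the original equation:
  p = 24: sqrt(121) = 11, while -p + 13 = -11 — extraneous.
  p = 4: sqrt(81) = 9, while -p + 13 = 9 — valid.

p = 4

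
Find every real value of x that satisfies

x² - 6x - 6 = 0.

Discriminant: (-6)² − 4·1·(-6) = 60.
Quadratic formula: x = (6 ± √60) / 2.
So x = 3 + √(15) ≈ 6.873 or x = 3 - √(15) ≈ -0.873.

x = -0.873 or x = 6.873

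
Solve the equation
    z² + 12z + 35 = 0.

z = -7 or z = -5

Factor: (z + 7)(z + 5) = 0.
So z = -7 or z = -5.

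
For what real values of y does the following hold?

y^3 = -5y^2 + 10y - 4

Rearrange: y^3 + 5y^2 - 10y + 4 = 0.
Possible rational roots are divisors of 4. Testing y = 1 gives 0, so (y - 1) is a factor.
Divide: y^3 + 5y^2 - 10y + 4 = (y - 1)(y^2 + 6y - 4).
Apply the quadratic formula to y^2 + 6y - 4 = 0: y = (-6 +/- sqrt(52))/2, i.e. y ~= 0.6056 or y ~= -6.6056.

y = -6.6056 or y = 0.6056 or y = 1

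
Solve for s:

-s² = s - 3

Rearrange to standard form: -s² - s + 3 = 0.
Discriminant: (-1)² − 4·(-1)·3 = 13.
Quadratic formula: s = (1 ± √13) / (-2).
So s = -√(13)/2 - 1/2 ≈ -2.3028 or s = -1/2 + √(13)/2 ≈ 1.3028.

s = -2.3028 or s = 1.3028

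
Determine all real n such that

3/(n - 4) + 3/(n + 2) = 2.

Multiply both sides by (n - 4)(n + 2):
3(n + 2) + 3(n - 4) = 2(n - 4)(n + 2).
Expand and collect terms: 2n² - 10n - 10 = 0.
By the quadratic formula, n = (10 ± √180) / 4, so n ≈ 5.8541 or n ≈ -0.8541.
Neither value makes a denominator zero (n ≠ 4, n ≠ -2), so both are valid.

n = -0.8541 or n = 5.8541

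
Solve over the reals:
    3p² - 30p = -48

Bring every term to one side: 3p² - 30p + 48 = 0.
Factor: 3(p - 2)(p - 8) = 0.
So p = 2 or p = 8.

p = 2 or p = 8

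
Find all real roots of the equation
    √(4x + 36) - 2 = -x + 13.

Isolate the radical: √(4x + 36) = -x + 15.
Square both sides: 4x + 36 = (-x + 15)².
Expand and rearrange: x² - 34x + 189 = 0.
Solving gives x = 27 or x = 7.
Check each candidate in the original equation:
  x = 27: √(144) = 12, while -x + 15 = -12 — extraneous.
  x = 7: √(64) = 8, while -x + 15 = 8 — valid.

x = 7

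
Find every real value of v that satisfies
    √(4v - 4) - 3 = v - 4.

v = 1 or v = 5

Isolate the radical: √(4v - 4) = v - 1.
Square both sides: 4v - 4 = (v - 1)².
Expand and rearrange: v² - 6v + 5 = 0.
Solving gives v = 5 or v = 1.
Check each candidate in the original equation:
  v = 5: √(16) = 4, while v - 1 = 4 — valid.
  v = 1: √(0) = 0, while v - 1 = 0 — valid.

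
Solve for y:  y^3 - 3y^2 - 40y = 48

Rearrange: y^3 - 3y^2 - 40y - 48 = 0.
Possible rational roots are divisors of -48. Testing y = -4 gives 0, so (y + 4) is a factor.
Divide: y^3 - 3y^2 - 40y - 48 = (y + 4)(y^2 - 7y - 12).
Apply the quadratic formula to y^2 - 7y - 12 = 0: y = (7 +/- sqrt(97))/2, i.e. y ~= 8.4244 or y ~= -1.4244.

y = -4 or y = -1.4244 or y = 8.4244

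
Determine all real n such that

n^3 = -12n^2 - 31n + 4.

n = -8.1231 or n = -4 or n = 0.1231

Rearrange: n^3 + 12n^2 + 31n - 4 = 0.
Possible rational roots are divisors of -4. Testing n = -4 gives 0, so (n + 4) is a factor.
Divide: n^3 + 12n^2 + 31n - 4 = (n + 4)(n^2 + 8n - 1).
Apply the quadratic formula to n^2 + 8n - 1 = 0: n = (-8 +/- sqrt(68))/2, i.e. n ~= 0.1231 or n ~= -8.1231.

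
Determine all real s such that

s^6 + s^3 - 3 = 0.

s = -1.3205 or s = 1.0922

Let u = s^3. The equation becomes u^2 + u - 3 = 0.
By the quadratic formula, u = -1/2 + sqrt(13)/2 or u = -sqrt(13)/2 - 1/2.
s^3 = -1/2 + sqrt(13)/2 gives s = (-1/2 + sqrt(13)/2)^(1/3) ~= 1.0922.
s^3 = -sqrt(13)/2 - 1/2 gives s = -(1/2 + sqrt(13)/2)^(1/3) ~= -1.3205.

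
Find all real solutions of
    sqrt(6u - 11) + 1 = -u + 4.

Isolate the radical: sqrt(6u - 11) = -u + 3.
Square both sides: 6u - 11 = (-u + 3)^2.
Expand and rearrange: u^2 - 12u + 20 = 0.
Solving gives u = 10 or u = 2.
Check each candidate in the original equation:
  u = 10: sqrt(49) = 7, while -u + 3 = -7 — extraneous.
  u = 2: sqrt(1) = 1, while -u + 3 = 1 — valid.

u = 2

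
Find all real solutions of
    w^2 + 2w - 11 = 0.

Discriminant: (2)^2 - 4*1*(-11) = 48.
Quadratic formula: w = (-2 +/- sqrt(48)) / 2.
So w = -1 + 2*sqrt(3) ~= 2.4641 or w = -2*sqrt(3) - 1 ~= -4.4641.

w = -4.4641 or w = 2.4641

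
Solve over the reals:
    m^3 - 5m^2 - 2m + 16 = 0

Possible rational roots are divisors of 16. Testing m = 2 gives 0, so (m - 2) is a factor.
Divide: m^3 - 5m^2 - 2m + 16 = (m - 2)(m^2 - 3m - 8).
Apply the quadratic formula to m^2 - 3m - 8 = 0: m = (3 +/- sqrt(41))/2, i.e. m ~= 4.7016 or m ~= -1.7016.

m = -1.7016 or m = 2 or m = 4.7016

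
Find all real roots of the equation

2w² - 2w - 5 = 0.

Discriminant: (-2)² − 4·2·(-5) = 44.
Quadratic formula: w = (2 ± √44) / 4.
So w = 1/2 + √(11)/2 ≈ 2.1583 or w = 1/2 - √(11)/2 ≈ -1.1583.

w = -1.1583 or w = 2.1583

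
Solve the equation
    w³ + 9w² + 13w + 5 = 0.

Possible rational roots are divisors of 5. Testing w = -1 gives 0, so (w + 1) is a factor.
Divide: w³ + 9w² + 13w + 5 = (w + 1)(w² + 8w + 5).
Apply the quadratic formula to w² + 8w + 5 = 0: w = (-8 ± √44)/2, i.e. w ≈ -0.6834 or w ≈ -7.3166.

w = -7.3166 or w = -1 or w = -0.6834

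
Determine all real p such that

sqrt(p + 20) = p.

p = 5

Square both sides: p + 20 = (p)^2.
Expand and rearrange: p^2 - p - 20 = 0.
Solving gives p = 5 or p = -4.
Check each candidate in the original equation:
  p = 5: sqrt(25) = 5, while p = 5 — valid.
  p = -4: sqrt(16) = 4, while p = -4 — extraneous.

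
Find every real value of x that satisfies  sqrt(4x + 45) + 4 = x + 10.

x = 1

Isolate the radical: sqrt(4x + 45) = x + 6.
Square both sides: 4x + 45 = (x + 6)^2.
Expand and rearrange: x^2 + 8x - 9 = 0.
Solving gives x = 1 or x = -9.
Check each candidate in the original equation:
  x = 1: sqrt(49) = 7, while x + 6 = 7 — valid.
  x = -9: sqrt(9) = 3, while x + 6 = -3 — extraneous.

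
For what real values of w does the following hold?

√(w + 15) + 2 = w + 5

w = 1

Isolate the radical: √(w + 15) = w + 3.
Square both sides: w + 15 = (w + 3)².
Expand and rearrange: w² + 5w - 6 = 0.
Solving gives w = 1 or w = -6.
Check each candidate in the original equation:
  w = 1: √(16) = 4, while w + 3 = 4 — valid.
  w = -6: √(9) = 3, while w + 3 = -3 — extraneous.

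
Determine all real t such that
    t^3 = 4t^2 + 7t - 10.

t = -2 or t = 1 or t = 5

Rearrange: t^3 - 4t^2 - 7t + 10 = 0.
Possible rational roots are divisors of 10. Testing t = 5 gives 0, so (t - 5) is a factor.
Divide: t^3 - 4t^2 - 7t + 10 = (t - 5)(t^2 + t - 2).
Factor the quadratic: t = 1 or t = -2.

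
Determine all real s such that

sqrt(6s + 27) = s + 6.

s = -3

Square both sides: 6s + 27 = (s + 6)^2.
Expand and rearrange: s^2 + 6s + 9 = 0.
This gives the repeated root s = -3.
Check in the original equation:
  s = -3: sqrt(9) = 3, while s + 6 = 3 — valid.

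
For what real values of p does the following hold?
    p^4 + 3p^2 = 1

Let u = p^2. The equation becomes u^2 + 3u - 1 = 0.
By the quadratic formula, u = -3/2 + sqrt(13)/2 or u = -sqrt(13)/2 - 3/2.
p^2 = -3/2 + sqrt(13)/2 gives p = +/-sqrt(-3/2 + sqrt(13)/2) ~= +/-0.5503.
p^2 = -sqrt(13)/2 - 3/2 < 0 has no real solution.

p = -0.5503 or p = 0.5503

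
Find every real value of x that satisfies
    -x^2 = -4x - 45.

x = -5 or x = 9

Bring every term to one side: -x^2 + 4x + 45 = 0.
Factor: -1(x + 5)(x - 9) = 0.
So x = -5 or x = 9.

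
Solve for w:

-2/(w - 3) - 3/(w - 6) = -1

w = 3.8377 or w = 10.1623

Multiply both sides by (w - 3)(w - 6):
-2(w - 6) - 3(w - 3) = -(w - 3)(w - 6).
Expand and collect terms: -w² + 14w - 39 = 0.
By the quadratic formula, w = (-14 ± √40) / -2, so w ≈ 3.8377 or w ≈ 10.1623.
Neither value makes a denominator zero (w ≠ 3, w ≠ 6), so both are valid.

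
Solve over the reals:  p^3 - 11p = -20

p = -4

Rearrange: p^3 - 11p + 20 = 0.
Possible rational roots are divisors of 20. Testing p = -4 gives 0, so (p + 4) is a factor.
Divide: p^3 - 11p + 20 = (p + 4)(p^2 - 4p + 5).
The quadratic p^2 - 4p + 5 has discriminant -4 < 0, so no further real roots.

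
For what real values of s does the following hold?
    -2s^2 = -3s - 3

s = -0.6861 or s = 2.1861

Rearrange to standard form: -2s^2 + 3s + 3 = 0.
Discriminant: (3)^2 - 4*(-2)*3 = 33.
Quadratic formula: s = (-3 +/- sqrt(33)) / (-4).
So s = 3/4 - sqrt(33)/4 ~= -0.6861 or s = 3/4 + sqrt(33)/4 ~= 2.1861.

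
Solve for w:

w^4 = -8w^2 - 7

Let u = w^2. The equation becomes u^2 + 8u + 7 = 0.
Factor: (u + 1)(u + 7) = 0, so u = -1 or u = -7.
w^2 = -1 < 0 has no real solution.
w^2 = -7 < 0 has no real solution.

No real solutions.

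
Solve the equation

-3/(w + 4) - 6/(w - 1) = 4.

w = -5 or w = -0.25

Multiply both sides by (w + 4)(w - 1):
-3(w - 1) - 6(w + 4) = 4(w + 4)(w - 1).
Expand and collect terms: 4w² + 21w + 5 = 0.
Factor or apply the quadratic formula: w = -0.25 or w = -5.
Neither value makes a denominator zero (w ≠ -4, w ≠ 1), so both are valid.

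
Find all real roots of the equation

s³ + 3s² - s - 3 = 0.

Possible rational roots are divisors of -3. Testing s = -1 gives 0, so (s + 1) is a factor.
Divide: s³ + 3s² - s - 3 = (s + 1)(s² + 2s - 3).
Factor the quadratic: s = 1 or s = -3.

s = -3 or s = -1 or s = 1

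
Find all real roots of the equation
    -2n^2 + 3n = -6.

Rearrange to standard form: -2n^2 + 3n + 6 = 0.
Discriminant: (3)^2 - 4*(-2)*6 = 57.
Quadratic formula: n = (-3 +/- sqrt(57)) / (-4).
So n = 3/4 - sqrt(57)/4 ~= -1.1375 or n = 3/4 + sqrt(57)/4 ~= 2.6375.

n = -1.1375 or n = 2.6375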